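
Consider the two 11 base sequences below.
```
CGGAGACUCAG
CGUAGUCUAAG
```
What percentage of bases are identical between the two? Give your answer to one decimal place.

72.7%

3 positions differ (3, 6, 9), so 8 of 11 match: 8/11 = 72.73%.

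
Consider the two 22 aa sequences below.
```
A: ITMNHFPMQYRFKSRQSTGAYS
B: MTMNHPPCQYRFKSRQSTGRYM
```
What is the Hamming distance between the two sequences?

The sequences differ at residues 1, 6, 8, 20, 22 (1-based) — 5 in total.

5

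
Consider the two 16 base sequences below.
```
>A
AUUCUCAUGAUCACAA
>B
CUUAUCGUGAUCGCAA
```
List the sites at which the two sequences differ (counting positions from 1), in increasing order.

Scanning 1-based: 1: A/C; 4: C/A; 7: A/G; 13: A/G.

1, 4, 7, 13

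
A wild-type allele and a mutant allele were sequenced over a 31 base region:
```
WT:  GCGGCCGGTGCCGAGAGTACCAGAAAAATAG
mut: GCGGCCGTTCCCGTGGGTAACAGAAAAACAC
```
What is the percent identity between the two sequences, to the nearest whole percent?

77%

Mismatches at positions 8, 10, 14, 16, 20, 29, 31 (1-based): 7 of 31.
Identical positions: 24/31 = 77.42% → 77%.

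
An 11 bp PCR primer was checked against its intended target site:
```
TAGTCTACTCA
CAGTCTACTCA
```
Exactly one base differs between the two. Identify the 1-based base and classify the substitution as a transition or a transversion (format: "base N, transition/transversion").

base 1, transition

Base 1 changes T→C. T is a pyrimidine and C is a pyrimidine, so this is a transition.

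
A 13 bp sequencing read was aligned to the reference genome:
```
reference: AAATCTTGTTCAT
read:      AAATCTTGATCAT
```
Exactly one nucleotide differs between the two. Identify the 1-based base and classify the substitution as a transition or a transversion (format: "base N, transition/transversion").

Base 9 changes T→A. T is a pyrimidine and A is a purine, so this is a transversion.

base 9, transversion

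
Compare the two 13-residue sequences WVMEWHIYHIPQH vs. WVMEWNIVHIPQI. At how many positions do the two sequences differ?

Comparing position by position, 3 positions differ: 6 (H/N), 8 (Y/V), 13 (H/I).

3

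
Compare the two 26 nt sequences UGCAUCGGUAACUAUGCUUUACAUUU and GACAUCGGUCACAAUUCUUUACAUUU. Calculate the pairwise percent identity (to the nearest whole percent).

5 positions differ (1, 2, 10, 13, 16), so 21 of 26 match: 21/26 = 80.77%.

81%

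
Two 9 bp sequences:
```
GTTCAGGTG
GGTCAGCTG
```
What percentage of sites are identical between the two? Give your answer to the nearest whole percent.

78%

Mismatches at positions 2, 7 (1-based): 2 of 9.
Identical positions: 7/9 = 77.78% → 78%.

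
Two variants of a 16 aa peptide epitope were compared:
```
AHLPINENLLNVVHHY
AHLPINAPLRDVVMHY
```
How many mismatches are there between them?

5

Mismatches (1-based): residue 7: E→A; residue 8: N→P; residue 10: L→R; residue 11: N→D; residue 14: H→M.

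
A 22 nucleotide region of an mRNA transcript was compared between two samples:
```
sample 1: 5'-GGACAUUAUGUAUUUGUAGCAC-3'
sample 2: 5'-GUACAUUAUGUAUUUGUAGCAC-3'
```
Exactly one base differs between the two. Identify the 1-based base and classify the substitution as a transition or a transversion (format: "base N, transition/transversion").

Base 2 changes G→U. G is a purine and U is a pyrimidine, so this is a transversion.

base 2, transversion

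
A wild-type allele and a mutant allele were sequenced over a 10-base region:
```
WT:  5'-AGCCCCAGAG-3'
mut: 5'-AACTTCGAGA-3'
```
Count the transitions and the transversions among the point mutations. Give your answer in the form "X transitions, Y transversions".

7 transitions, 0 transversions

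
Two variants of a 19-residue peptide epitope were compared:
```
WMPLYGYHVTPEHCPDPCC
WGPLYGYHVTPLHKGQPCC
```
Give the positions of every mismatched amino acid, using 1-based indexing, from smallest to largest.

2, 12, 14, 15, 16

Scanning 1-based: 2: M/G; 12: E/L; 14: C/K; 15: P/G; 16: D/Q.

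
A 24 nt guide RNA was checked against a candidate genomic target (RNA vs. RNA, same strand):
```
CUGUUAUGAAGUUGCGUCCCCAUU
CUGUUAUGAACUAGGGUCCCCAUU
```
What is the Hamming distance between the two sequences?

3

The sequences differ at bases 11, 13, 15 (1-based) — 3 in total.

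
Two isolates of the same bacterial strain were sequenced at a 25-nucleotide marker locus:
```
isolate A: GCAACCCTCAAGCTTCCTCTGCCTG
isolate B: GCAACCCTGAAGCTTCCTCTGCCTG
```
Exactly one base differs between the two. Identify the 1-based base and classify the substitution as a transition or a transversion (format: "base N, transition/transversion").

Base 9 changes C→G. C is a pyrimidine and G is a purine, so this is a transversion.

base 9, transversion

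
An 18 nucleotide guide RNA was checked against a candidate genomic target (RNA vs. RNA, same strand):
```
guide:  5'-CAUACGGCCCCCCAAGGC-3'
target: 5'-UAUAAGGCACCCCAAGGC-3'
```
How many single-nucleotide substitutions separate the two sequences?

Comparing position by position, 3 positions differ: 1 (C/U), 5 (C/A), 9 (C/A).

3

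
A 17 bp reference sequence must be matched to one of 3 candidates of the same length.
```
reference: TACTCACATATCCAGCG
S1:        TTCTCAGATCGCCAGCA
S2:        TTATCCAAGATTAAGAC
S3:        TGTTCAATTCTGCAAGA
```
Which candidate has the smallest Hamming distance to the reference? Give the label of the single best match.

S1

S1 differs at 5 sites; S2 differs at 9 sites; S3 differs at 9 sites. The closest is S1.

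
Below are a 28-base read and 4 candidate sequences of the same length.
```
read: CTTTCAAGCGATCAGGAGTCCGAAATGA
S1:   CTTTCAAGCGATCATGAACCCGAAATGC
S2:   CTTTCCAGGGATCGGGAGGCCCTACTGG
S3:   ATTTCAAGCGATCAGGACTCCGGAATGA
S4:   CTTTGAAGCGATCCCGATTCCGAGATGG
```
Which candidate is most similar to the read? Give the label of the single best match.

Hamming distances to read — S1: 4; S2: 8; S3: 3; S4: 6.
Smallest is S3 with 3 mismatches.

S3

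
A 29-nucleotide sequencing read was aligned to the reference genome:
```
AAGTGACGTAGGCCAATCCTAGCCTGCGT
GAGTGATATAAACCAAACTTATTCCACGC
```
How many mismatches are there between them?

12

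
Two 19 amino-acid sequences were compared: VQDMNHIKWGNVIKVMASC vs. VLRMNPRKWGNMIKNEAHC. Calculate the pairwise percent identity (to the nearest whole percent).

8 positions differ (2, 3, 6, 7, 12, 15, 16, 18), so 11 of 19 match: 11/19 = 57.89%.

58%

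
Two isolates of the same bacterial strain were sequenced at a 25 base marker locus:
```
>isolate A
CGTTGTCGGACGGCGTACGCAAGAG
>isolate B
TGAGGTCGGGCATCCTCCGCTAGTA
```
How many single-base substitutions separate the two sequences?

11

Comparing position by position, 11 sites differ: 1 (C/T), 3 (T/A), 4 (T/G), 10 (A/G), 12 (G/A), 13 (G/T), 15 (G/C), 17 (A/C), 21 (A/T), 24 (A/T), 25 (G/A).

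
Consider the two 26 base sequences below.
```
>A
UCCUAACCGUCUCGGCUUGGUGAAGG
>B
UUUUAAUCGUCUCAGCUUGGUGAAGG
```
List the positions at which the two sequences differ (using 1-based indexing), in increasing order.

Scanning 1-based: 2: C/U; 3: C/U; 7: C/U; 14: G/A.

2, 3, 7, 14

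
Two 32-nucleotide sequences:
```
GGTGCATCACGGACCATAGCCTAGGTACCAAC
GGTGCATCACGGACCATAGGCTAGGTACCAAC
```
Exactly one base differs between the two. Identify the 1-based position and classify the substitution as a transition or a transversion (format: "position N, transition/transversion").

Position 20 changes C→G. C is a pyrimidine and G is a purine, so this is a transversion.

position 20, transversion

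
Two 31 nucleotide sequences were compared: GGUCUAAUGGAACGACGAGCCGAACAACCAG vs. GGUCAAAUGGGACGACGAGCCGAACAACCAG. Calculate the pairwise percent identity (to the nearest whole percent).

94%

Mismatches at positions 5, 11 (1-based): 2 of 31.
Identical positions: 29/31 = 93.55% → 94%.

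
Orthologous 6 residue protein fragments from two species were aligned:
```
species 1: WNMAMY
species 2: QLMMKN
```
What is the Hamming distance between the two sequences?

5

The sequences differ at positions 1, 2, 4, 5, 6 (1-based) — 5 in total.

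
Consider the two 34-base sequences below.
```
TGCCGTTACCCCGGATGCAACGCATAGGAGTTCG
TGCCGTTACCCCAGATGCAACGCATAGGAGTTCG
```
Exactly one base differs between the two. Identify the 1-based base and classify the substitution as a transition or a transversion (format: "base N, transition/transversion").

base 13, transition

Base 13 changes G→A. G is a purine and A is a purine, so this is a transition.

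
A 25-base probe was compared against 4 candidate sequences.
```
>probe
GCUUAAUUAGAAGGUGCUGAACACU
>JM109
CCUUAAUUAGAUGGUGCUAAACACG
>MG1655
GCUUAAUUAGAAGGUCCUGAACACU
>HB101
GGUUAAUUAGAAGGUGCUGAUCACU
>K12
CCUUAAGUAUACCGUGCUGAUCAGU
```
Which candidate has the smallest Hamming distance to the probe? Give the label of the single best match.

MG1655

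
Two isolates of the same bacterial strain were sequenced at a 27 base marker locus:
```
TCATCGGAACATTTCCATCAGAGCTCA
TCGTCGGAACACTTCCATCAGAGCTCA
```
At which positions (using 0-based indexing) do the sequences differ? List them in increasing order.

Differences at position 2 (A→G), position 11 (T→C).

2, 11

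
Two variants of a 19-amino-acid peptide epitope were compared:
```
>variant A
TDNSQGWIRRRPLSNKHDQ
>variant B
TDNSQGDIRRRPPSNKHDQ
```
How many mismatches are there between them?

2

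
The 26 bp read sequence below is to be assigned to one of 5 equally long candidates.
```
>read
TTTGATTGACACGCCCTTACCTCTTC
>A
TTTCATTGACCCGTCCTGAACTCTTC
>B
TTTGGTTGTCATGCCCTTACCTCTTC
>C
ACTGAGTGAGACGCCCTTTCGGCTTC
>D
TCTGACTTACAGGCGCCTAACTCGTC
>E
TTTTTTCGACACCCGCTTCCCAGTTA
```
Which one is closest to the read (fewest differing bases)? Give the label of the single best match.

B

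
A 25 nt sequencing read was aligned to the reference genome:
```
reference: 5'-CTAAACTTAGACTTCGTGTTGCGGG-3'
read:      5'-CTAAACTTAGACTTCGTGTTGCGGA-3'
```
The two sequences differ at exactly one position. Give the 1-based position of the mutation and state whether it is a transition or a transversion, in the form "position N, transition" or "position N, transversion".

The sequences differ only at position 25: G→A (purine→purine), a transition.

position 25, transition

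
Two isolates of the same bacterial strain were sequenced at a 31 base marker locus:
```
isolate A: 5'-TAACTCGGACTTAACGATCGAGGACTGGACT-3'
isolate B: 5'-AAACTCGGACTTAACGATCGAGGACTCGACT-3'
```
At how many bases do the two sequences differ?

2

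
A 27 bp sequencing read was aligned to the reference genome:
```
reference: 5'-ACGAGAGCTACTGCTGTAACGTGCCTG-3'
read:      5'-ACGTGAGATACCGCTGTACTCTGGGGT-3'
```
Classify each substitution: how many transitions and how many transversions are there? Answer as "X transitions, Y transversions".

Transitions (purine↔purine or pyrimidine↔pyrimidine): 12 T→C, 20 C→T.
Transversions (purine↔pyrimidine): 4 A→T, 8 C→A, 19 A→C, 21 G→C, 24 C→G, 25 C→G, 26 T→G, 27 G→T.

2 transitions, 8 transversions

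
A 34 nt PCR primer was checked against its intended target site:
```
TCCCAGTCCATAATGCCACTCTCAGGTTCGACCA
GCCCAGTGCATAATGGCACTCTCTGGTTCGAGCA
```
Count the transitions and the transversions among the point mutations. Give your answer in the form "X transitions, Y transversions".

0 transitions, 5 transversions

Transitions (purine↔purine or pyrimidine↔pyrimidine): none.
Transversions (purine↔pyrimidine): 1 T→G, 8 C→G, 16 C→G, 24 A→T, 32 C→G.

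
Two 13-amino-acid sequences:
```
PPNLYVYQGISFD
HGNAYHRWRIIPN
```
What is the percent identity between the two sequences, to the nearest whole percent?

23%

Mismatches at positions 1, 2, 4, 6, 7, 8, 9, 11, 12, 13 (1-based): 10 of 13.
Identical positions: 3/13 = 23.08% → 23%.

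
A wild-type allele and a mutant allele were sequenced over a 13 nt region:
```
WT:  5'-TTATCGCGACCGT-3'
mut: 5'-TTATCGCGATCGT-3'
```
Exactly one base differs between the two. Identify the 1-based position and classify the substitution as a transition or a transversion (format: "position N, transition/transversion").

position 10, transition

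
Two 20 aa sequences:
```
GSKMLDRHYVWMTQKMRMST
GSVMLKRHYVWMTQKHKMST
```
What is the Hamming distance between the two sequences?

Mismatches (1-based): position 3: K→V; position 6: D→K; position 16: M→H; position 17: R→K.

4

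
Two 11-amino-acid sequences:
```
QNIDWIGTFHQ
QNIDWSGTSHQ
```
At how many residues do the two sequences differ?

Comparing position by position, 2 residues differ: 6 (I/S), 9 (F/S).

2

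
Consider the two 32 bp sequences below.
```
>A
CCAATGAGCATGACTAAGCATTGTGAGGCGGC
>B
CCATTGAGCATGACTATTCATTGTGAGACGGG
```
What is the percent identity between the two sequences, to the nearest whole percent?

84%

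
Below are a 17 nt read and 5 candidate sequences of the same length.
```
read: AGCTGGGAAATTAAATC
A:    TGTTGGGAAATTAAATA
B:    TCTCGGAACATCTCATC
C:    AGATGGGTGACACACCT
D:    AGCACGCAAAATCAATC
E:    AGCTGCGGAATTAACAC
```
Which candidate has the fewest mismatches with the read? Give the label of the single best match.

A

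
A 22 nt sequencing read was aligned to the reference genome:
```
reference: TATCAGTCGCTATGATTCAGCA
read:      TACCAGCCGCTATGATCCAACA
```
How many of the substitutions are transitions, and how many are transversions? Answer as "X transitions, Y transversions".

4 transitions, 0 transversions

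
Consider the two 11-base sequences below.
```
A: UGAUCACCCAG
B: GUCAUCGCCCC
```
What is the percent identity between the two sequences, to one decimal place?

18.2%

9 positions differ (1, 2, 3, 4, 5, 6, 7, 10, 11), so 2 of 11 match: 2/11 = 18.18%.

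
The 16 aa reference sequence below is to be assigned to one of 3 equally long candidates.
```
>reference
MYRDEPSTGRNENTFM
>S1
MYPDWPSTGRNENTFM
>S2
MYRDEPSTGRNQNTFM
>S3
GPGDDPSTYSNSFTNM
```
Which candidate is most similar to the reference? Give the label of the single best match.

S1 differs at 2 residues; S2 differs at 1 residue; S3 differs at 9 residues. The closest is S2.

S2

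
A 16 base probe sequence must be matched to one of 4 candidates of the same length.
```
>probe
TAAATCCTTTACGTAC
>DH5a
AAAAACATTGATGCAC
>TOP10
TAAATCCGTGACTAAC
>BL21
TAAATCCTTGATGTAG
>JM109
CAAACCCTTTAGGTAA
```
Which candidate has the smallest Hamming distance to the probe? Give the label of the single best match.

DH5a differs at 6 bases; TOP10 differs at 4 bases; BL21 differs at 3 bases; JM109 differs at 4 bases. The closest is BL21.

BL21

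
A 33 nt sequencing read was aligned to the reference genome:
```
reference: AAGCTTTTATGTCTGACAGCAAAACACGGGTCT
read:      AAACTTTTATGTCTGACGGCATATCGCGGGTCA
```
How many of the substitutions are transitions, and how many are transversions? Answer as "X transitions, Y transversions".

3 transitions, 3 transversions

Transitions (purine↔purine or pyrimidine↔pyrimidine): 3 G→A, 18 A→G, 26 A→G.
Transversions (purine↔pyrimidine): 22 A→T, 24 A→T, 33 T→A.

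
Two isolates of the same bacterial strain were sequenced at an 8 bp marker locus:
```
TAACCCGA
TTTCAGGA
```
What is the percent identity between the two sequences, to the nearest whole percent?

50%

Mismatches at positions 2, 3, 5, 6 (1-based): 4 of 8.
Identical positions: 4/8 = 50% → 50%.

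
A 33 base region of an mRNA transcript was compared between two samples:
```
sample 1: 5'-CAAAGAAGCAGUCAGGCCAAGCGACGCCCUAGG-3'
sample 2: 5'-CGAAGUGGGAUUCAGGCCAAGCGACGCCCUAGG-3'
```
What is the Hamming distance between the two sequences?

5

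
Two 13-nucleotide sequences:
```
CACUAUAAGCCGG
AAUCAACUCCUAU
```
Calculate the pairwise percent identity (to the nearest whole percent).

10 positions differ (1, 3, 4, 6, 7, 8, 9, 11, 12, 13), so 3 of 13 match: 3/13 = 23.08%.

23%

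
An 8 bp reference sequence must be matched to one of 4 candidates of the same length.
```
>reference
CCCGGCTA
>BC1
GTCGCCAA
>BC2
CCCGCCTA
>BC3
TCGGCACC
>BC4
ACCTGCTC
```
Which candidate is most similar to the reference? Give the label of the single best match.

BC2

BC1 differs at 4 positions; BC2 differs at 1 position; BC3 differs at 6 positions; BC4 differs at 3 positions. The closest is BC2.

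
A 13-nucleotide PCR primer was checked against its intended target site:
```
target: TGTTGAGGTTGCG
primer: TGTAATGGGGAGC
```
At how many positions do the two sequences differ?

Comparing position by position, 8 positions differ: 4 (T/A), 5 (G/A), 6 (A/T), 9 (T/G), 10 (T/G), 11 (G/A), 12 (C/G), 13 (G/C).

8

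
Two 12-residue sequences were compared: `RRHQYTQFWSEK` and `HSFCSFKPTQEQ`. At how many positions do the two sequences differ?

11

Comparing position by position, 11 positions differ: 1 (R/H), 2 (R/S), 3 (H/F), 4 (Q/C), 5 (Y/S), 6 (T/F), 7 (Q/K), 8 (F/P), 9 (W/T), 10 (S/Q), 12 (K/Q).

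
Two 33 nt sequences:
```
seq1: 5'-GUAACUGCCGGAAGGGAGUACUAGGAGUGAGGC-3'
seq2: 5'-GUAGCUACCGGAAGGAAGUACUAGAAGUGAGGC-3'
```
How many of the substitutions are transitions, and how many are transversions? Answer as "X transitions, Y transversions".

Transitions (purine↔purine or pyrimidine↔pyrimidine): 4 A→G, 7 G→A, 16 G→A, 25 G→A.
Transversions (purine↔pyrimidine): none.

4 transitions, 0 transversions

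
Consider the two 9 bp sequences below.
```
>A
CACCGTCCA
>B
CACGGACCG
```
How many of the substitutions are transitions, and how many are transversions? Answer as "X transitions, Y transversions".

1 transition, 2 transversions

Mismatches (1-based):
site 4: C→G (pyrimidine→purine, transversion)
site 6: T→A (pyrimidine→purine, transversion)
site 9: A→G (purine→purine, transition)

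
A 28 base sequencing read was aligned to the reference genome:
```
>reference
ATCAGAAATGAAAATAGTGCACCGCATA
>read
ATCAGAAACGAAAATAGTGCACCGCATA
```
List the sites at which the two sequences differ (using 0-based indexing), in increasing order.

8

Scanning 0-based: 8: T/C.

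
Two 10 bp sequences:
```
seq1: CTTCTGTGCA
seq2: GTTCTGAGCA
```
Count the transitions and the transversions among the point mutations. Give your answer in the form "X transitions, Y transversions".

0 transitions, 2 transversions

Transitions (purine↔purine or pyrimidine↔pyrimidine): none.
Transversions (purine↔pyrimidine): 1 C→G, 7 T→A.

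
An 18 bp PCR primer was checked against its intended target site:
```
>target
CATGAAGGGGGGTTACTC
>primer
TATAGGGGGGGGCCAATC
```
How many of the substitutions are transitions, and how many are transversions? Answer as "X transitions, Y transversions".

6 transitions, 1 transversion

Mismatches (1-based):
site 1: C→T (pyrimidine→pyrimidine, transition)
site 4: G→A (purine→purine, transition)
site 5: A→G (purine→purine, transition)
site 6: A→G (purine→purine, transition)
site 13: T→C (pyrimidine→pyrimidine, transition)
site 14: T→C (pyrimidine→pyrimidine, transition)
site 16: C→A (pyrimidine→purine, transversion)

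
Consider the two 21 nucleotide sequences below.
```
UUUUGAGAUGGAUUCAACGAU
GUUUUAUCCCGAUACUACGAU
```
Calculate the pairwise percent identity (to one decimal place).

8 positions differ (1, 5, 7, 8, 9, 10, 14, 16), so 13 of 21 match: 13/21 = 61.9%.

61.9%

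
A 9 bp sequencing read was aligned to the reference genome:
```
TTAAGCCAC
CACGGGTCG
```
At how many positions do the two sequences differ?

The sequences differ at positions 1, 2, 3, 4, 6, 7, 8, 9 (1-based) — 8 in total.

8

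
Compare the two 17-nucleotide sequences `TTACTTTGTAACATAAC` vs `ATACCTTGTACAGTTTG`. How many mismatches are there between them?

The sequences differ at sites 1, 5, 11, 12, 13, 15, 16, 17 (1-based) — 8 in total.

8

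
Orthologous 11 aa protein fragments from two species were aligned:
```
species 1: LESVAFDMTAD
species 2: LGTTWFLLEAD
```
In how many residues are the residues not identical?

Mismatches (1-based): residue 2: E→G; residue 3: S→T; residue 4: V→T; residue 5: A→W; residue 7: D→L; residue 8: M→L; residue 9: T→E.

7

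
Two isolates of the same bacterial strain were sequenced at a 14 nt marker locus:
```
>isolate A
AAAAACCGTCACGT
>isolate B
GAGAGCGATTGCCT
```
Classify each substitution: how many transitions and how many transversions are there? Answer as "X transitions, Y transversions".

Transitions (purine↔purine or pyrimidine↔pyrimidine): 1 A→G, 3 A→G, 5 A→G, 8 G→A, 10 C→T, 11 A→G.
Transversions (purine↔pyrimidine): 7 C→G, 13 G→C.

6 transitions, 2 transversions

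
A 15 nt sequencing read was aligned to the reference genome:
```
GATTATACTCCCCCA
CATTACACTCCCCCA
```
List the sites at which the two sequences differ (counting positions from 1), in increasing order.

1, 6

Scanning 1-based: 1: G/C; 6: T/C.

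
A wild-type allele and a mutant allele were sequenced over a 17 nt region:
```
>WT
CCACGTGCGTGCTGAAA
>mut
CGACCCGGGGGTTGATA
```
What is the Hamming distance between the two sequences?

7

The sequences differ at positions 2, 5, 6, 8, 10, 12, 16 (1-based) — 7 in total.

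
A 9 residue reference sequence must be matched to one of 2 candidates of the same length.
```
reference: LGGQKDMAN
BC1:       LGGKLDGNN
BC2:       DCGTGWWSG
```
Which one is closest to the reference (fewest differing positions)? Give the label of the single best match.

BC1 differs at 4 positions; BC2 differs at 8 positions. The closest is BC1.

BC1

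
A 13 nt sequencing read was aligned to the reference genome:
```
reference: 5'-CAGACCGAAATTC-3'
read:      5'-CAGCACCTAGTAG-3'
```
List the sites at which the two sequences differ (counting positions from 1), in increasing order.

Differences at site 4 (A→C), site 5 (C→A), site 7 (G→C), site 8 (A→T), site 10 (A→G), site 12 (T→A), site 13 (C→G).

4, 5, 7, 8, 10, 12, 13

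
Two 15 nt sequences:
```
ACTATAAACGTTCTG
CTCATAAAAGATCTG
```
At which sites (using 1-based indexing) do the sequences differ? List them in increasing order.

1, 2, 3, 9, 11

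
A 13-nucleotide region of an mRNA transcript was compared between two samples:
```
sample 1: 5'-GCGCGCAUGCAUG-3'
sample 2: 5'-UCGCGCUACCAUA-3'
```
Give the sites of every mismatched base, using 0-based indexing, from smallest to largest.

0, 6, 7, 8, 12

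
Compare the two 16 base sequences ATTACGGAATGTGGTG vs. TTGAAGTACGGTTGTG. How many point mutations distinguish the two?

7

Mismatches (1-based): site 1: A→T; site 3: T→G; site 5: C→A; site 7: G→T; site 9: A→C; site 10: T→G; site 13: G→T.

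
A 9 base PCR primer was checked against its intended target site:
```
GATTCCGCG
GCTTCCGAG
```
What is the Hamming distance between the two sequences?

The sequences differ at sites 2, 8 (1-based) — 2 in total.

2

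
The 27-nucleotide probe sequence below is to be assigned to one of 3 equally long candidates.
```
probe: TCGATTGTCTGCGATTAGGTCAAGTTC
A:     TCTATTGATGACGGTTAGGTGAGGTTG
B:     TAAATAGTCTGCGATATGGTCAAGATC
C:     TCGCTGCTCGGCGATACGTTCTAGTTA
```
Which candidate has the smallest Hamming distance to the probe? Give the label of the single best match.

Hamming distances to probe — A: 9; B: 6; C: 9.
Smallest is B with 6 mismatches.

B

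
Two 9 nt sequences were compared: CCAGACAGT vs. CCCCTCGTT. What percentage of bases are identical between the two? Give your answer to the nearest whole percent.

44%

Mismatches at positions 3, 4, 5, 7, 8 (1-based): 5 of 9.
Identical positions: 4/9 = 44.44% → 44%.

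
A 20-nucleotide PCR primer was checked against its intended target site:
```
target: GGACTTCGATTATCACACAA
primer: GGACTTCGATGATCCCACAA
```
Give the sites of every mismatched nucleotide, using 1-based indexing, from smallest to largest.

Scanning 1-based: 11: T/G; 15: A/C.

11, 15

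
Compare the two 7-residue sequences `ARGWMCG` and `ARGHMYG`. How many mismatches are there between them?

2

The sequences differ at positions 4, 6 (1-based) — 2 in total.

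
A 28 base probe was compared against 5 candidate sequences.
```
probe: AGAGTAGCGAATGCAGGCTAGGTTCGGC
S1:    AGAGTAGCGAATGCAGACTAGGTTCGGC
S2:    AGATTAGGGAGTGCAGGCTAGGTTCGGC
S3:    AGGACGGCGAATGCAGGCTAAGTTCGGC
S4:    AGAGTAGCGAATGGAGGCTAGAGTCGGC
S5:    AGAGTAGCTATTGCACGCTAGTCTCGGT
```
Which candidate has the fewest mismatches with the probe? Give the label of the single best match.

S1

S1 differs at 1 base; S2 differs at 3 bases; S3 differs at 5 bases; S4 differs at 3 bases; S5 differs at 6 bases. The closest is S1.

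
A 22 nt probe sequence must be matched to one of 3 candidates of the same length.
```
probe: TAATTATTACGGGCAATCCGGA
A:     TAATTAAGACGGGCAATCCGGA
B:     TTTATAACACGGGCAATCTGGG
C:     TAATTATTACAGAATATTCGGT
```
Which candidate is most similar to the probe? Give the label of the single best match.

Hamming distances to probe — A: 2; B: 7; C: 6.
Smallest is A with 2 mismatches.

A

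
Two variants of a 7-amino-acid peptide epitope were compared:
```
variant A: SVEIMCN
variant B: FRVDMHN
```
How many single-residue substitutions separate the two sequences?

5

The sequences differ at positions 1, 2, 3, 4, 6 (1-based) — 5 in total.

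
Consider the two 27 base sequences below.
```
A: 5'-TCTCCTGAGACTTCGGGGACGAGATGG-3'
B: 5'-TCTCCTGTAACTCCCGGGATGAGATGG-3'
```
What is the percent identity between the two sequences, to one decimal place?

81.5%

5 positions differ (8, 9, 13, 15, 20), so 22 of 27 match: 22/27 = 81.48%.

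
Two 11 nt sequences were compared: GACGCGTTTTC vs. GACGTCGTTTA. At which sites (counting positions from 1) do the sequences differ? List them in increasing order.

Scanning 1-based: 5: C/T; 6: G/C; 7: T/G; 11: C/A.

5, 6, 7, 11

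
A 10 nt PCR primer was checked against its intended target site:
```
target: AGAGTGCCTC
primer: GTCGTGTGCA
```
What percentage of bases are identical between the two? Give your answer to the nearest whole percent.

30%

Mismatches at positions 1, 2, 3, 7, 8, 9, 10 (1-based): 7 of 10.
Identical positions: 3/10 = 30% → 30%.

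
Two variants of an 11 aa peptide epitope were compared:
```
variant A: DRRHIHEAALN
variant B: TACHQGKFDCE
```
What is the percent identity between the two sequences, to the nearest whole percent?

9%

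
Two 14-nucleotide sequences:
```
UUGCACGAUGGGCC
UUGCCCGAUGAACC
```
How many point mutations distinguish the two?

3

Comparing position by position, 3 bases differ: 5 (A/C), 11 (G/A), 12 (G/A).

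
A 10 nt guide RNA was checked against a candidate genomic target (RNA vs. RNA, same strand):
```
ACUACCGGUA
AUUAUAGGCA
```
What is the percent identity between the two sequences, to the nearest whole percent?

60%

4 positions differ (2, 5, 6, 9), so 6 of 10 match: 6/10 = 60%.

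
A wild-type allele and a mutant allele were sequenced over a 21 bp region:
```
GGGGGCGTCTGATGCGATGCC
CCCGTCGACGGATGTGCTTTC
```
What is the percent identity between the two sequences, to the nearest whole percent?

10 positions differ (1, 2, 3, 5, 8, 10, 15, 17, 19, 20), so 11 of 21 match: 11/21 = 52.38%.

52%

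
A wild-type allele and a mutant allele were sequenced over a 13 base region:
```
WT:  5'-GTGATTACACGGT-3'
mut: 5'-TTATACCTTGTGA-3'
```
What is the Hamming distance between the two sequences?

11

Comparing position by position, 11 bases differ: 1 (G/T), 3 (G/A), 4 (A/T), 5 (T/A), 6 (T/C), 7 (A/C), 8 (C/T), 9 (A/T), 10 (C/G), 11 (G/T), 13 (T/A).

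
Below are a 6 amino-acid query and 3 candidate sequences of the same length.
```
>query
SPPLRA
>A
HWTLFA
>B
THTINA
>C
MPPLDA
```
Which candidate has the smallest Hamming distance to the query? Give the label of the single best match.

C

A differs at 4 positions; B differs at 5 positions; C differs at 2 positions. The closest is C.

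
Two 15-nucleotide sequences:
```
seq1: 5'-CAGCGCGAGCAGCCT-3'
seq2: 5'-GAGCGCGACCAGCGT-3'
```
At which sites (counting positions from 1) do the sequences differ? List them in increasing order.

1, 9, 14

Scanning 1-based: 1: C/G; 9: G/C; 14: C/G.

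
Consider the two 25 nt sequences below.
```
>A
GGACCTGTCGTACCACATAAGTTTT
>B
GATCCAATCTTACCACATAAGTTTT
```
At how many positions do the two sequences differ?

5

The sequences differ at positions 2, 3, 6, 7, 10 (1-based) — 5 in total.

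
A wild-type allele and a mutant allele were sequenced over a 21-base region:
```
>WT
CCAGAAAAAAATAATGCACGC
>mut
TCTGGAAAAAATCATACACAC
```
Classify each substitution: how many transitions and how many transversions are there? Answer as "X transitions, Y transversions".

4 transitions, 2 transversions

Mismatches (1-based):
site 1: C→T (pyrimidine→pyrimidine, transition)
site 3: A→T (purine→pyrimidine, transversion)
site 5: A→G (purine→purine, transition)
site 13: A→C (purine→pyrimidine, transversion)
site 16: G→A (purine→purine, transition)
site 20: G→A (purine→purine, transition)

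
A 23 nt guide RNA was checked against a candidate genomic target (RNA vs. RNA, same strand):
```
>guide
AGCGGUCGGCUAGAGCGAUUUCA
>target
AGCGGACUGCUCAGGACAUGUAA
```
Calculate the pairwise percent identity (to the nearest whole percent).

61%

Mismatches at positions 6, 8, 12, 13, 14, 16, 17, 20, 22 (1-based): 9 of 23.
Identical positions: 14/23 = 60.87% → 61%.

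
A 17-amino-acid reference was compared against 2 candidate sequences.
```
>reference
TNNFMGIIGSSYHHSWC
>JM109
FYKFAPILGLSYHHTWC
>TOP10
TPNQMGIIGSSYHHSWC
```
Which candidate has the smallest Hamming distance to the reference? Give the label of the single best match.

JM109 differs at 8 residues; TOP10 differs at 2 residues. The closest is TOP10.

TOP10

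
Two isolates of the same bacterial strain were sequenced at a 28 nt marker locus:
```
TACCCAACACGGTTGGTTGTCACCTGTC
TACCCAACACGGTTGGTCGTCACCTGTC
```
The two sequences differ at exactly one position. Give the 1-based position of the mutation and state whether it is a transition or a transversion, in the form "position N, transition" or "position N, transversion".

position 18, transition

The sequences differ only at position 18: T→C (pyrimidine→pyrimidine), a transition.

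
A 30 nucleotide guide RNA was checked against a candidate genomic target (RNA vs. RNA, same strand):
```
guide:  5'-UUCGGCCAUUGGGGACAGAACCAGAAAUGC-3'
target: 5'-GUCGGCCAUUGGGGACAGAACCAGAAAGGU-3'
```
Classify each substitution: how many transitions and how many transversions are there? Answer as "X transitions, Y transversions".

Transitions (purine↔purine or pyrimidine↔pyrimidine): 30 C→U.
Transversions (purine↔pyrimidine): 1 U→G, 28 U→G.

1 transition, 2 transversions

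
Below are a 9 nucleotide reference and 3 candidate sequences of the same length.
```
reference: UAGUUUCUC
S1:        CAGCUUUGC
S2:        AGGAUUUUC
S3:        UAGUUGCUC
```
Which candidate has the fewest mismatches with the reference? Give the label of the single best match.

S1 differs at 4 positions; S2 differs at 4 positions; S3 differs at 1 position. The closest is S3.

S3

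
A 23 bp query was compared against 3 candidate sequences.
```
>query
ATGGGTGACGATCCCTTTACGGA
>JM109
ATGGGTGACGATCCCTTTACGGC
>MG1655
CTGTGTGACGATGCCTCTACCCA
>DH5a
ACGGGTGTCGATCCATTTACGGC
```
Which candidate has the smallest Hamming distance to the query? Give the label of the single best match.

JM109

JM109 differs at 1 position; MG1655 differs at 6 positions; DH5a differs at 4 positions. The closest is JM109.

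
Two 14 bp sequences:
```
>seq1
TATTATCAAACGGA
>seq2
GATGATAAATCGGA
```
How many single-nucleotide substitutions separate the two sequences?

The sequences differ at bases 1, 4, 7, 10 (1-based) — 4 in total.

4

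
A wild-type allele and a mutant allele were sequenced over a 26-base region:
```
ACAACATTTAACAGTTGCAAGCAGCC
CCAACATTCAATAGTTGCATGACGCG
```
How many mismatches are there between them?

7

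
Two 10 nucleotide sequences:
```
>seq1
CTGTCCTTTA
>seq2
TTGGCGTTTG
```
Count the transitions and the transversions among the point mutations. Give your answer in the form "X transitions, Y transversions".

Transitions (purine↔purine or pyrimidine↔pyrimidine): 1 C→T, 10 A→G.
Transversions (purine↔pyrimidine): 4 T→G, 6 C→G.

2 transitions, 2 transversions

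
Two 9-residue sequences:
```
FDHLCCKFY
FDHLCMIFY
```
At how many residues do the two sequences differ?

Comparing position by position, 2 residues differ: 6 (C/M), 7 (K/I).

2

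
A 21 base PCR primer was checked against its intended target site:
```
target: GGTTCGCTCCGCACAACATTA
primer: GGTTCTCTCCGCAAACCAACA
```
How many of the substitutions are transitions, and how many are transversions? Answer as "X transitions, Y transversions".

Mismatches (1-based):
base 6: G→T (purine→pyrimidine, transversion)
base 14: C→A (pyrimidine→purine, transversion)
base 16: A→C (purine→pyrimidine, transversion)
base 19: T→A (pyrimidine→purine, transversion)
base 20: T→C (pyrimidine→pyrimidine, transition)

1 transition, 4 transversions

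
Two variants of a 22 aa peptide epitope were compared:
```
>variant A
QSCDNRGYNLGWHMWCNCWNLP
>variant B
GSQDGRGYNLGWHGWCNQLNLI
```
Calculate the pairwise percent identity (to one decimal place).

Mismatches at positions 1, 3, 5, 14, 18, 19, 22 (1-based): 7 of 22.
Identical positions: 15/22 = 68.18% → 68.2%.

68.2%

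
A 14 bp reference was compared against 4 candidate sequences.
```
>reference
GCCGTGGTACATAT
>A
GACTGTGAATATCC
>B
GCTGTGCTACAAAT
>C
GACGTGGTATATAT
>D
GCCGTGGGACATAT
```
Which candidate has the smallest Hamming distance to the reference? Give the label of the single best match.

D

Hamming distances to reference — A: 8; B: 3; C: 2; D: 1.
Smallest is D with 1 mismatch.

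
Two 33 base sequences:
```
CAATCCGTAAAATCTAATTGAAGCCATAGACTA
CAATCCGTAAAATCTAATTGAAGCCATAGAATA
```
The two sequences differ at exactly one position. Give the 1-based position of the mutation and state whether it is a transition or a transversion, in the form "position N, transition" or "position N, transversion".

position 31, transversion

Position 31 changes C→A. C is a pyrimidine and A is a purine, so this is a transversion.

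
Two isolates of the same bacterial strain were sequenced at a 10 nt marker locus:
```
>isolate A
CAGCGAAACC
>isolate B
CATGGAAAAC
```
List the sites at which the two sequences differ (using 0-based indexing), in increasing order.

2, 3, 8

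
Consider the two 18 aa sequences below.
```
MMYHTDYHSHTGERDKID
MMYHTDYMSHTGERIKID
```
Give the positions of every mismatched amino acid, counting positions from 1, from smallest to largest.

8, 15

Differences at position 8 (H→M), position 15 (D→I).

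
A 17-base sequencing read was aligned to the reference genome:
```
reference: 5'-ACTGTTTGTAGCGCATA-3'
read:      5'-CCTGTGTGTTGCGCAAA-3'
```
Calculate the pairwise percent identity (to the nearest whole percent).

4 positions differ (1, 6, 10, 16), so 13 of 17 match: 13/17 = 76.47%.

76%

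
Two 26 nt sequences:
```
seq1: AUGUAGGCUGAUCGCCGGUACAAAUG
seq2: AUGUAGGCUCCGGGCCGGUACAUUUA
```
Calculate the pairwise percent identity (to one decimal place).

73.1%

7 positions differ (10, 11, 12, 13, 23, 24, 26), so 19 of 26 match: 19/26 = 73.08%.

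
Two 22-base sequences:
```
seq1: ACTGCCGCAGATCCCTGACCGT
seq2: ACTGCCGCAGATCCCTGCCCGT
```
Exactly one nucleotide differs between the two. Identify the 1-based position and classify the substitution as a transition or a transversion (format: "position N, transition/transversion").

position 18, transversion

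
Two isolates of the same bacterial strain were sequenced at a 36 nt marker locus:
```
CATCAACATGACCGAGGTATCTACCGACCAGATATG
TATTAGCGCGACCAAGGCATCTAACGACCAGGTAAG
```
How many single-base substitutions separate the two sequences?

10

The sequences differ at positions 1, 4, 6, 8, 9, 14, 18, 24, 32, 35 (1-based) — 10 in total.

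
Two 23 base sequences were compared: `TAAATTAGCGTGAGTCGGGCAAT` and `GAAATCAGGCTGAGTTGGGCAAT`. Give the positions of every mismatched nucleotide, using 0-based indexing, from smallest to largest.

0, 5, 8, 9, 15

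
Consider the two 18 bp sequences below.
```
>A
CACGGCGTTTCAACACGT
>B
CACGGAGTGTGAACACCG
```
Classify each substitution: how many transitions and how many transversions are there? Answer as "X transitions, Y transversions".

0 transitions, 5 transversions

Mismatches (1-based):
position 6: C→A (pyrimidine→purine, transversion)
position 9: T→G (pyrimidine→purine, transversion)
position 11: C→G (pyrimidine→purine, transversion)
position 17: G→C (purine→pyrimidine, transversion)
position 18: T→G (pyrimidine→purine, transversion)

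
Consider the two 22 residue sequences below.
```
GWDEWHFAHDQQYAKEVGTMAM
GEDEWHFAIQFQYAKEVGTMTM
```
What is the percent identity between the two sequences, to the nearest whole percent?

Mismatches at positions 2, 9, 10, 11, 21 (1-based): 5 of 22.
Identical positions: 17/22 = 77.27% → 77%.

77%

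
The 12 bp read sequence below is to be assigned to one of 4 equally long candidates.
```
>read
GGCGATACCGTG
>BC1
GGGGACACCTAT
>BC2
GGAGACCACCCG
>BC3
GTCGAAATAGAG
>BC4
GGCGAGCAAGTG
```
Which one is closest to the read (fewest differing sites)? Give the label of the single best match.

BC4

Hamming distances to read — BC1: 5; BC2: 6; BC3: 5; BC4: 4.
Smallest is BC4 with 4 mismatches.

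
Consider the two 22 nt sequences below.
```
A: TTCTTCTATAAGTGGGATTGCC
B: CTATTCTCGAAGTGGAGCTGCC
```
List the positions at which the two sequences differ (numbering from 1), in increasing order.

Differences at position 1 (T→C), position 3 (C→A), position 8 (A→C), position 9 (T→G), position 16 (G→A), position 17 (A→G), position 18 (T→C).

1, 3, 8, 9, 16, 17, 18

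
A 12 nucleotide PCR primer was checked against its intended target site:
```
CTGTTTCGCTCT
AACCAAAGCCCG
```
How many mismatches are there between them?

Comparing position by position, 9 positions differ: 1 (C/A), 2 (T/A), 3 (G/C), 4 (T/C), 5 (T/A), 6 (T/A), 7 (C/A), 10 (T/C), 12 (T/G).

9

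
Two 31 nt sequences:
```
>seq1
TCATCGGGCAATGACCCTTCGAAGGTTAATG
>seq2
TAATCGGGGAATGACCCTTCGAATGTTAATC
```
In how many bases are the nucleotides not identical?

Comparing position by position, 4 bases differ: 2 (C/A), 9 (C/G), 24 (G/T), 31 (G/C).

4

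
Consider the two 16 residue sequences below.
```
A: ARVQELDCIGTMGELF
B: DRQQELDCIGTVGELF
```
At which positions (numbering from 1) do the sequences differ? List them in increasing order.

1, 3, 12

Scanning 1-based: 1: A/D; 3: V/Q; 12: M/V.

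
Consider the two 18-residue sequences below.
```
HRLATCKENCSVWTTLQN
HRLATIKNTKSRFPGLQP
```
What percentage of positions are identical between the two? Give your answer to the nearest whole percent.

Mismatches at positions 6, 8, 9, 10, 12, 13, 14, 15, 18 (1-based): 9 of 18.
Identical positions: 9/18 = 50% → 50%.

50%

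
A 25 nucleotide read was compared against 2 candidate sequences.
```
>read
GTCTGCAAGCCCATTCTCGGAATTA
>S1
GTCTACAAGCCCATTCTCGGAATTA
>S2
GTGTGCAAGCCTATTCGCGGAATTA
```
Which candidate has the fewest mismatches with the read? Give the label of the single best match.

S1

Hamming distances to read — S1: 1; S2: 3.
Smallest is S1 with 1 mismatch.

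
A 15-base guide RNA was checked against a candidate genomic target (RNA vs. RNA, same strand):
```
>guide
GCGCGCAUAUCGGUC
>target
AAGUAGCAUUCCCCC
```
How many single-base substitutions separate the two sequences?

11

Comparing position by position, 11 bases differ: 1 (G/A), 2 (C/A), 4 (C/U), 5 (G/A), 6 (C/G), 7 (A/C), 8 (U/A), 9 (A/U), 12 (G/C), 13 (G/C), 14 (U/C).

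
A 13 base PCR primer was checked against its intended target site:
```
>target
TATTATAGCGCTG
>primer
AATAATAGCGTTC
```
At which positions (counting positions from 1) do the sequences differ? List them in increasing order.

Scanning 1-based: 1: T/A; 4: T/A; 11: C/T; 13: G/C.

1, 4, 11, 13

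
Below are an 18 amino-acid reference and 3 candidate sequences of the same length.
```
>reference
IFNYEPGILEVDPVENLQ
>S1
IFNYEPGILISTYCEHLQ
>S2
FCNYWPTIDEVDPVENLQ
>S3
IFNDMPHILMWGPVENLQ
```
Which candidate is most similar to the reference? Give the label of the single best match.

S1 differs at 6 positions; S2 differs at 5 positions; S3 differs at 6 positions. The closest is S2.

S2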